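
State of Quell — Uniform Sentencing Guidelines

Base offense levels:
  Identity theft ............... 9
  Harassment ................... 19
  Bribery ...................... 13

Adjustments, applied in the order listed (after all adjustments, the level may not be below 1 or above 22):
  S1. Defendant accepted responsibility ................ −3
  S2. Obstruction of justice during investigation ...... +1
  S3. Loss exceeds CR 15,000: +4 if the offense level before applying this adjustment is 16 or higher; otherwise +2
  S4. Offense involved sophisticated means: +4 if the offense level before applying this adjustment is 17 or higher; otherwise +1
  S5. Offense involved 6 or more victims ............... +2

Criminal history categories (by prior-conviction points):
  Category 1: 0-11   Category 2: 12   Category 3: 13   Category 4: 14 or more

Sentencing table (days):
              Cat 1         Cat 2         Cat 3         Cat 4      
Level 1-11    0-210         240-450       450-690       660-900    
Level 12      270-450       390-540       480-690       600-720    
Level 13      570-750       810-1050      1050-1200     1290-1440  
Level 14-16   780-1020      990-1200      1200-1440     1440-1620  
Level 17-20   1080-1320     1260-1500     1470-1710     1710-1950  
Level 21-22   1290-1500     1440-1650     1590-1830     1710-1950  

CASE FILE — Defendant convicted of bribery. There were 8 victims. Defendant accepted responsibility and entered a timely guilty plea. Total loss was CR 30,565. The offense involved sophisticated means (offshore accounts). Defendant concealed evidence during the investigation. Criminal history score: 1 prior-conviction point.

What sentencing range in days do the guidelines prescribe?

780-1020 days

Base offense level for bribery: 13.
S1 applies: 13 − 3 = 10.
S2 applies: 10 + 1 = 11.
S3 applies (level before this adjustment is 11 < 16, so +2): 11 + 2 = 13.
S4 applies (level before this adjustment is 13 < 17, so +1): 13 + 1 = 14.
S5 applies: 14 + 2 = 16.
Final offense level: 16.
Criminal history: 1 prior point → Category 1 (0-11).
Level 16 falls in the 14-16 band.
Grid: Level 14-16 × Category 1 = 780-1020 days.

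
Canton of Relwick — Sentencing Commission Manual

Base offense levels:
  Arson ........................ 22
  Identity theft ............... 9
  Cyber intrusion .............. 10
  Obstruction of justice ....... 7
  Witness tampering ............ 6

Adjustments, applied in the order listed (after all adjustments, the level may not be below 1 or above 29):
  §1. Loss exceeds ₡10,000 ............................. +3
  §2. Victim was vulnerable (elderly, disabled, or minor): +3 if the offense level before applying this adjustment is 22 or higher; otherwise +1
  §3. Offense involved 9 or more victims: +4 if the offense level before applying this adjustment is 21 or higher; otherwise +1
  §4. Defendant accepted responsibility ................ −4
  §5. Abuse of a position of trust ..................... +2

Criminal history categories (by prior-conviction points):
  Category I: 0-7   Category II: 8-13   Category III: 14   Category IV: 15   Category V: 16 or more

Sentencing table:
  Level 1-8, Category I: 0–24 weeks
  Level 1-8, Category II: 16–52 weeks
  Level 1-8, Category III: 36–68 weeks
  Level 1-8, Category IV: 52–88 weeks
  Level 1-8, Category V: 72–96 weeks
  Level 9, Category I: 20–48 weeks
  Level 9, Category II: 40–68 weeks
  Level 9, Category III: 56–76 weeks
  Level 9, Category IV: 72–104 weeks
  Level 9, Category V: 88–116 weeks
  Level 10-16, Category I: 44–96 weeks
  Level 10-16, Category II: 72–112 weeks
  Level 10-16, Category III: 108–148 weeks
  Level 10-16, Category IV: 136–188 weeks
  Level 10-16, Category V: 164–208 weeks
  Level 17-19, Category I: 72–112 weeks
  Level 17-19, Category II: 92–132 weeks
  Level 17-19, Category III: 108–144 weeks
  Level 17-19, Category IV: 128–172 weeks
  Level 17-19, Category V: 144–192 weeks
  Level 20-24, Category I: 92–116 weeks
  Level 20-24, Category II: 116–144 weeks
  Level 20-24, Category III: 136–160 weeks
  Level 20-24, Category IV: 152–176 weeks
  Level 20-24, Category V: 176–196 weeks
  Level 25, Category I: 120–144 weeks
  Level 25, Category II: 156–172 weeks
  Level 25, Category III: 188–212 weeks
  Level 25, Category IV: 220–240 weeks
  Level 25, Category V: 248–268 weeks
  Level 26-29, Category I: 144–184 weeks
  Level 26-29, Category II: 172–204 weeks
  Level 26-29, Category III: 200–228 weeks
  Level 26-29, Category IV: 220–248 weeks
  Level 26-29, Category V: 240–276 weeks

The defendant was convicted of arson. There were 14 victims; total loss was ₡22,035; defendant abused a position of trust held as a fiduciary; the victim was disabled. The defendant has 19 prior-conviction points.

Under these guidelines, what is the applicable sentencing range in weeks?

Base offense level for arson: 22.
§1 applies: 22 + 3 = 25.
§2 applies (level before this adjustment is 25 ≥ 22, so +3): 25 + 3 = 28.
§3 applies (level before this adjustment is 28 ≥ 21, so +4): 28 + 4 = 32.
§4 does not apply.
§5 applies: 32 + 2 = 34.
Level 34 exceeds the maximum of 29; capped at 29.
Final offense level: 29.
Criminal history: 19 prior points → Category V (16+).
Level 29 falls in the 26-29 band.
Grid: Level 26-29 × Category V = 240-276 weeks.

240-276 weeks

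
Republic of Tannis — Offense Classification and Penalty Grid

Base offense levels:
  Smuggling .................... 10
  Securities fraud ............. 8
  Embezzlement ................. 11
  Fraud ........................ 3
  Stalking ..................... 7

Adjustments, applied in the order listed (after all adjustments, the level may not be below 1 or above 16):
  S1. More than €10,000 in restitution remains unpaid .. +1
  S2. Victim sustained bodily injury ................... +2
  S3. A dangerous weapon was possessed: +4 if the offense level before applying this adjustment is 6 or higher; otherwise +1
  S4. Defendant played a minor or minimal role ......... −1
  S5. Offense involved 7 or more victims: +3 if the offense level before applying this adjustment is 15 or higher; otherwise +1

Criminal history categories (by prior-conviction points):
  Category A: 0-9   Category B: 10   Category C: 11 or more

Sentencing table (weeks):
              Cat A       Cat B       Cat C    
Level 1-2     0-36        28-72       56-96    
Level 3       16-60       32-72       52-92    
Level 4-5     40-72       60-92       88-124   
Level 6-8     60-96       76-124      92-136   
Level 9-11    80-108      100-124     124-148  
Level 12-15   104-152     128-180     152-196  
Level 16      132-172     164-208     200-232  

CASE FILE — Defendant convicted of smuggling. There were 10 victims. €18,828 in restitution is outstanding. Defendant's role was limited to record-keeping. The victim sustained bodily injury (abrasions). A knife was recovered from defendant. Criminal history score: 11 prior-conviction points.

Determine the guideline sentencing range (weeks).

200-232 weeks

Base offense level for smuggling: 10.
S1 applies: 10 + 1 = 11.
S2 applies: 11 + 2 = 13.
S3 applies (level before this adjustment is 13 ≥ 6, so +4): 13 + 4 = 17.
S4 applies: 17 − 1 = 16.
S5 applies (level before this adjustment is 16 ≥ 15, so +3): 16 + 3 = 19.
Level 19 exceeds the maximum of 16; capped at 16.
Final offense level: 16.
Criminal history: 11 prior points → Category C (11+).
Level 16 falls in the 16 band.
Grid: Level 16 × Category C = 200-232 weeks.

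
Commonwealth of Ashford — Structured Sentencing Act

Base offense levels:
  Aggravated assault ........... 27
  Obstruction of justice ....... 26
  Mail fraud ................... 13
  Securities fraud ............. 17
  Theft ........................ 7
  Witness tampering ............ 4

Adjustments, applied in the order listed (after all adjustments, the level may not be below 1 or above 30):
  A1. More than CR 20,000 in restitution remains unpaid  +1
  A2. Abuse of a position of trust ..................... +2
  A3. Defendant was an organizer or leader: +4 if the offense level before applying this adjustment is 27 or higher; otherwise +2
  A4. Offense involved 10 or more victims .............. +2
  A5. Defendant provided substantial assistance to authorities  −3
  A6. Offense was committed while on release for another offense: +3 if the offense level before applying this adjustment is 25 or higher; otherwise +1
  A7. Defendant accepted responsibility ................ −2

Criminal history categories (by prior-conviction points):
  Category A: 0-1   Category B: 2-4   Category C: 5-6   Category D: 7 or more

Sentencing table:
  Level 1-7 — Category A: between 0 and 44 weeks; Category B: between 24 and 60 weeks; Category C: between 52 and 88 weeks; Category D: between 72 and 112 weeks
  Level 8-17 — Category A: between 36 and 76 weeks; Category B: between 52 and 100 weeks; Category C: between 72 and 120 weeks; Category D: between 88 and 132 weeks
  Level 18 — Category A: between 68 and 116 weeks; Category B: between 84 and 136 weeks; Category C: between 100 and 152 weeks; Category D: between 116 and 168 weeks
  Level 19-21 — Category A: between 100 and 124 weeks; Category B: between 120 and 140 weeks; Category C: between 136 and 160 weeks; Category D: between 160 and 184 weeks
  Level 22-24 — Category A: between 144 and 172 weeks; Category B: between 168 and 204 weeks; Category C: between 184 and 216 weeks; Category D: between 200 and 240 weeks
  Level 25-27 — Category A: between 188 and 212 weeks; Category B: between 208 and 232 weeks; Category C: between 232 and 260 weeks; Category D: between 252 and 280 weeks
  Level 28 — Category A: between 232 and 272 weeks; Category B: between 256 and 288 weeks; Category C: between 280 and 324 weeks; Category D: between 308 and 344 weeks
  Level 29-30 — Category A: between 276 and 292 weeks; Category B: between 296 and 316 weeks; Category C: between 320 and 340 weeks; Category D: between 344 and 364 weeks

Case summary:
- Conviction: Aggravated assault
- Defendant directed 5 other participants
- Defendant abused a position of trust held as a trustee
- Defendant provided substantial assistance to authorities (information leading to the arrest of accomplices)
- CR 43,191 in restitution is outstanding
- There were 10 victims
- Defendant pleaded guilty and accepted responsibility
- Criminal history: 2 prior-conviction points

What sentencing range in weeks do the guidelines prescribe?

Base offense level for aggravated assault: 27.
A1 applies: 27 + 1 = 28.
A2 applies: 28 + 2 = 30.
A3 applies (level before this adjustment is 30 ≥ 27, so +4): 30 + 4 = 34.
A4 applies: 34 + 2 = 36.
A5 applies: 36 − 3 = 33.
A6 does not apply.
A7 applies: 33 − 2 = 31.
Level 31 exceeds the maximum of 30; capped at 30.
Final offense level: 30.
Criminal history: 2 prior points → Category B (2-4).
Level 30 falls in the 29-30 band.
Grid: Level 29-30 × Category B = 296-316 weeks.

296-316 weeks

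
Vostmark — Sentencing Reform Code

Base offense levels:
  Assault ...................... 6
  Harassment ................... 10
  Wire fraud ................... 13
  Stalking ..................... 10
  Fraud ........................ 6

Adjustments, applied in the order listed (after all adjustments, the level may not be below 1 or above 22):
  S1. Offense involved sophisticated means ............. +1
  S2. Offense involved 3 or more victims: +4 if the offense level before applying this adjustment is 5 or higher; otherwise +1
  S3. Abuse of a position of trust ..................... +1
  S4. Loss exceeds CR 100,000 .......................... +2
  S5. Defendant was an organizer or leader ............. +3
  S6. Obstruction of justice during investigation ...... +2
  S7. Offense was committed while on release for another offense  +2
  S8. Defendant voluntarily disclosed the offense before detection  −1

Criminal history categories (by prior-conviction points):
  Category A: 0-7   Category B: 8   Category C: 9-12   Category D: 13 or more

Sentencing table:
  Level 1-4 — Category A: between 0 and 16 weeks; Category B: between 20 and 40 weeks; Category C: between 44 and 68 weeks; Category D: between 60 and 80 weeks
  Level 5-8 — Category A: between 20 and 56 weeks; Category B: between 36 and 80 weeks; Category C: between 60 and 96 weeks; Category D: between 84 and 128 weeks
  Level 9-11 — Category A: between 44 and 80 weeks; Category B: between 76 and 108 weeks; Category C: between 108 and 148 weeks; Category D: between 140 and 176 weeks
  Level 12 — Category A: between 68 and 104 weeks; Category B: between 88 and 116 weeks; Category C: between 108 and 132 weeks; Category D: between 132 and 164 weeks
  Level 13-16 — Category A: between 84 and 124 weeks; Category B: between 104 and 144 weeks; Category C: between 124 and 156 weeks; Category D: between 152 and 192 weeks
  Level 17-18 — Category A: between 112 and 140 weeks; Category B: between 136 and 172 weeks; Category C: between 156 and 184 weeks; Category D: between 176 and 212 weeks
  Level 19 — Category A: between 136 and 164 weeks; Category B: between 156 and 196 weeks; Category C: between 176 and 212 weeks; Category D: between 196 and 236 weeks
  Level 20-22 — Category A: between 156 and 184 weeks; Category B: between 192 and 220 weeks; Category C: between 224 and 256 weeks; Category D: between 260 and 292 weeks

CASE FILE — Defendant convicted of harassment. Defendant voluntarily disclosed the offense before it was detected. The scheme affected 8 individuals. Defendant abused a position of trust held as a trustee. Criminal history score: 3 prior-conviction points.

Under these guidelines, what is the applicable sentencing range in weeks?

84-124 weeks

Base offense level for harassment: 10.
S1 does not apply.
S2 applies (level before this adjustment is 10 ≥ 5, so +4): 10 + 4 = 14.
S3 applies: 14 + 1 = 15.
S4 does not apply.
S5 does not apply.
S6 does not apply.
S8 applies: 15 − 1 = 14.
Final offense level: 14.
Criminal history: 3 prior points → Category A (0-7).
Level 14 falls in the 13-16 band.
Grid: Level 13-16 × Category A = 84-124 weeks.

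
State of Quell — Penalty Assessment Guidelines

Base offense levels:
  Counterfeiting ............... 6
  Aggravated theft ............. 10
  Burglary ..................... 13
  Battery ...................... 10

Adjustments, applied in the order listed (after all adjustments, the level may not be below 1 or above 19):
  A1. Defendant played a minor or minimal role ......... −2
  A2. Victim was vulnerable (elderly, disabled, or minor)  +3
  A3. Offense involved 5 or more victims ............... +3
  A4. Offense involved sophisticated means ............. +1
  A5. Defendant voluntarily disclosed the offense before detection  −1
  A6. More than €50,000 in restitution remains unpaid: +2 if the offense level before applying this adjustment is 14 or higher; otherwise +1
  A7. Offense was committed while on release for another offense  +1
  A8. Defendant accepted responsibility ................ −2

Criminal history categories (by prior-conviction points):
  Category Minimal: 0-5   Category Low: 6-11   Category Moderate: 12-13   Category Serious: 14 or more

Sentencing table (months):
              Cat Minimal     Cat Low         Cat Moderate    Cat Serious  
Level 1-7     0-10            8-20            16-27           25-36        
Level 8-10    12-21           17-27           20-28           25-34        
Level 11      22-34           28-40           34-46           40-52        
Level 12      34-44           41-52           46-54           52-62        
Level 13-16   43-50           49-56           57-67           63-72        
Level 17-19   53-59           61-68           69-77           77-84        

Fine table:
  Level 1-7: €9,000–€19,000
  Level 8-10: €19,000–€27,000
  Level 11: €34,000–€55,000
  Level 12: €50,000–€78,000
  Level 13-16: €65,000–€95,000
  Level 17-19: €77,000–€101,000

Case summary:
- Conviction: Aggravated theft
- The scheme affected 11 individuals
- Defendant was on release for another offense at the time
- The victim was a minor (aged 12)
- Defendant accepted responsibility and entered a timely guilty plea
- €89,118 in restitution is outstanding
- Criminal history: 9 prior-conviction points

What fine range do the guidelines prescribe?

Base offense level for aggravated theft: 10.
A1 does not apply.
A2 applies: 10 + 3 = 13.
A3 applies: 13 + 3 = 16.
A4 does not apply.
A5 does not apply.
A6 applies (level before this adjustment is 16 ≥ 14, so +2): 16 + 2 = 18.
A7 applies: 18 + 1 = 19.
A8 applies: 19 − 2 = 17.
Final offense level: 17.
Level 17 falls in the 17-19 band.
Fine table: Level 17-19 → €77,000–€101,000.

€77,000–€101,000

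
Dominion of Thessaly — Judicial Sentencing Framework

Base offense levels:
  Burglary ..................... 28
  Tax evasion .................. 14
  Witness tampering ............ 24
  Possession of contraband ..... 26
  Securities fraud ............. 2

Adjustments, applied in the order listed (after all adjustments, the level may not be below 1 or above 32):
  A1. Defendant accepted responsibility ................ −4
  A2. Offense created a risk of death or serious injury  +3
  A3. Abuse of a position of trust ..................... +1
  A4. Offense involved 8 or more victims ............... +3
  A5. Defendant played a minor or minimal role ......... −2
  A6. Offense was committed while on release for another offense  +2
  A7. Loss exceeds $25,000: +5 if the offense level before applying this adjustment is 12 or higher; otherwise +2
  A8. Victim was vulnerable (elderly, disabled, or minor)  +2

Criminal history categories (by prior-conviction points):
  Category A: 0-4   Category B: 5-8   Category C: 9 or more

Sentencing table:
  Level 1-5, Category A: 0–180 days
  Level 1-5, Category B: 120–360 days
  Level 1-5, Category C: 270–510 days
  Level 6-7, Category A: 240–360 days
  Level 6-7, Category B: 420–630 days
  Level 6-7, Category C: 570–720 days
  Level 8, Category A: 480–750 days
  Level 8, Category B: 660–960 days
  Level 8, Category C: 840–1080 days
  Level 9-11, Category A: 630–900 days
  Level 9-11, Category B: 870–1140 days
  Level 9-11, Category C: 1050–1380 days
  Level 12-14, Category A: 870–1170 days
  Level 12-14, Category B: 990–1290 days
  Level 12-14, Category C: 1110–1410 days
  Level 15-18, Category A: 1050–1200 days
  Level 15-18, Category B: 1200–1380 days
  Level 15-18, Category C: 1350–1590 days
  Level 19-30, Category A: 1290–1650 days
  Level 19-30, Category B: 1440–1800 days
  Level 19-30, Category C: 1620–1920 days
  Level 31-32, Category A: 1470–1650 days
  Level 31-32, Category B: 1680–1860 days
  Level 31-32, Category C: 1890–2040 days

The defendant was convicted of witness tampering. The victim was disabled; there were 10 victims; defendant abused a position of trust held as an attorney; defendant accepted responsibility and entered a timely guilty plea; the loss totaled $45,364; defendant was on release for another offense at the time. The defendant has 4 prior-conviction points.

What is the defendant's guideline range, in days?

1470-1650 days

Base offense level for witness tampering: 24.
A1 applies: 24 − 4 = 20.
A3 applies: 20 + 1 = 21.
A4 applies: 21 + 3 = 24.
A5 does not apply.
A6 applies: 24 + 2 = 26.
A7 applies (level before this adjustment is 26 ≥ 12, so +5): 26 + 5 = 31.
A8 applies: 31 + 2 = 33.
Level 33 exceeds the maximum of 32; capped at 32.
Final offense level: 32.
Criminal history: 4 prior points → Category A (0-4).
Level 32 falls in the 31-32 band.
Grid: Level 31-32 × Category A = 1470-1650 days.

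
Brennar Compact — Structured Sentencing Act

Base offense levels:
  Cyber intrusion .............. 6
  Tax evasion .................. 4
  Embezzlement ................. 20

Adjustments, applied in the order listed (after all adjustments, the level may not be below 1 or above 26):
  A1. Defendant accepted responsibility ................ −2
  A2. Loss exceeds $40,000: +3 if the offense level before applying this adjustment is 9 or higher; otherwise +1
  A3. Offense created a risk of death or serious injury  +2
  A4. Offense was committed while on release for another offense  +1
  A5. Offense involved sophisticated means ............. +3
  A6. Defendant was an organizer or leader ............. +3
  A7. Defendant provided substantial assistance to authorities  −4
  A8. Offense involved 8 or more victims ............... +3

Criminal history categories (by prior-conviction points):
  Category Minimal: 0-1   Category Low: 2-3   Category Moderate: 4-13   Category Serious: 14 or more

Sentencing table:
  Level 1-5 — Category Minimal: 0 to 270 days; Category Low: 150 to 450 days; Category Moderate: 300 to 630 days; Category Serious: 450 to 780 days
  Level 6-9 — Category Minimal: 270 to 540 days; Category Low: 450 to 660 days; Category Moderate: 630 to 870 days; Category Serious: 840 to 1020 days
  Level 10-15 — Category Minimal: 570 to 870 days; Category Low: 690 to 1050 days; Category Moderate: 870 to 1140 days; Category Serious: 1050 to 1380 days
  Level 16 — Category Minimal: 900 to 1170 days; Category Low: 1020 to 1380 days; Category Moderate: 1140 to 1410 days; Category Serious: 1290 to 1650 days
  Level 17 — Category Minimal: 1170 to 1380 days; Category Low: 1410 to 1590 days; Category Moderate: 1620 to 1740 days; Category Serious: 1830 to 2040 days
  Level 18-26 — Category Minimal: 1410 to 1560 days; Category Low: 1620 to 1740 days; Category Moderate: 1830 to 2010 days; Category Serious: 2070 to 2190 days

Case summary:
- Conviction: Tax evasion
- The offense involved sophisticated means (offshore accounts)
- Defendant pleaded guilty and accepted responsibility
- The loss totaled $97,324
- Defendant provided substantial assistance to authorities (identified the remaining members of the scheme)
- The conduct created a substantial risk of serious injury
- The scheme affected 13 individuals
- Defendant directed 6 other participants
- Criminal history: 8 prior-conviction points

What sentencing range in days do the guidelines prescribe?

870-1140 days

Base offense level for tax evasion: 4.
A1 applies: 4 − 2 = 2.
A2 applies (level before this adjustment is 2 < 9, so +1): 2 + 1 = 3.
A3 applies: 3 + 2 = 5.
A5 applies: 5 + 3 = 8.
A6 applies: 8 + 3 = 11.
A7 applies: 11 − 4 = 7.
A8 applies: 7 + 3 = 10.
Final offense level: 10.
Criminal history: 8 prior points → Category Moderate (4-13).
Level 10 falls in the 10-15 band.
Grid: Level 10-15 × Category Moderate = 870-1140 days.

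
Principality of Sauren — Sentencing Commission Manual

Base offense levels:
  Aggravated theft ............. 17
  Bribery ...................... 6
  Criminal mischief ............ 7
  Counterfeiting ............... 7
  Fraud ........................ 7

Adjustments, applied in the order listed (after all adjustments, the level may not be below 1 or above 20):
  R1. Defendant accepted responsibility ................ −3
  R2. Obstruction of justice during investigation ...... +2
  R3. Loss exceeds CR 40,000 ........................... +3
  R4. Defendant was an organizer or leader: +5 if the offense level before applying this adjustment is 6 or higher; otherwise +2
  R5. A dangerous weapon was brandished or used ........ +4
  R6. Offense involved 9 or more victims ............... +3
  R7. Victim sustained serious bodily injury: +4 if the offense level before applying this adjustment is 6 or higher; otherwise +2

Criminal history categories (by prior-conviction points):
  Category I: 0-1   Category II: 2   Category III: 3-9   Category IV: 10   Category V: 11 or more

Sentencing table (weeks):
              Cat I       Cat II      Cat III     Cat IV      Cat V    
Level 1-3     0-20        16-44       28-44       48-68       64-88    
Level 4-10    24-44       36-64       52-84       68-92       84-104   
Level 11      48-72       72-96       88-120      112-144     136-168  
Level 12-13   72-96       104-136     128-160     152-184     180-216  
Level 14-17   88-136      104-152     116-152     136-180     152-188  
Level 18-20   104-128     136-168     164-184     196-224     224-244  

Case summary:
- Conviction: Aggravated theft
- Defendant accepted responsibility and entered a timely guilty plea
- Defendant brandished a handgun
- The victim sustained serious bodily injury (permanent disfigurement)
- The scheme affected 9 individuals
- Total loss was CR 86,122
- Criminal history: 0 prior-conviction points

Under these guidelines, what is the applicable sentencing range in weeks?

Base offense level for aggravated theft: 17.
R1 applies: 17 − 3 = 14.
R2 does not apply.
R3 applies: 14 + 3 = 17.
R4 does not apply.
R5 applies: 17 + 4 = 21.
R6 applies: 21 + 3 = 24.
R7 applies (level before this adjustment is 24 ≥ 6, so +4): 24 + 4 = 28.
Level 28 exceeds the maximum of 20; capped at 20.
Final offense level: 20.
Criminal history: 0 prior points → Category I (0-1).
Level 20 falls in the 18-20 band.
Grid: Level 18-20 × Category I = 104-128 weeks.

104-128 weeks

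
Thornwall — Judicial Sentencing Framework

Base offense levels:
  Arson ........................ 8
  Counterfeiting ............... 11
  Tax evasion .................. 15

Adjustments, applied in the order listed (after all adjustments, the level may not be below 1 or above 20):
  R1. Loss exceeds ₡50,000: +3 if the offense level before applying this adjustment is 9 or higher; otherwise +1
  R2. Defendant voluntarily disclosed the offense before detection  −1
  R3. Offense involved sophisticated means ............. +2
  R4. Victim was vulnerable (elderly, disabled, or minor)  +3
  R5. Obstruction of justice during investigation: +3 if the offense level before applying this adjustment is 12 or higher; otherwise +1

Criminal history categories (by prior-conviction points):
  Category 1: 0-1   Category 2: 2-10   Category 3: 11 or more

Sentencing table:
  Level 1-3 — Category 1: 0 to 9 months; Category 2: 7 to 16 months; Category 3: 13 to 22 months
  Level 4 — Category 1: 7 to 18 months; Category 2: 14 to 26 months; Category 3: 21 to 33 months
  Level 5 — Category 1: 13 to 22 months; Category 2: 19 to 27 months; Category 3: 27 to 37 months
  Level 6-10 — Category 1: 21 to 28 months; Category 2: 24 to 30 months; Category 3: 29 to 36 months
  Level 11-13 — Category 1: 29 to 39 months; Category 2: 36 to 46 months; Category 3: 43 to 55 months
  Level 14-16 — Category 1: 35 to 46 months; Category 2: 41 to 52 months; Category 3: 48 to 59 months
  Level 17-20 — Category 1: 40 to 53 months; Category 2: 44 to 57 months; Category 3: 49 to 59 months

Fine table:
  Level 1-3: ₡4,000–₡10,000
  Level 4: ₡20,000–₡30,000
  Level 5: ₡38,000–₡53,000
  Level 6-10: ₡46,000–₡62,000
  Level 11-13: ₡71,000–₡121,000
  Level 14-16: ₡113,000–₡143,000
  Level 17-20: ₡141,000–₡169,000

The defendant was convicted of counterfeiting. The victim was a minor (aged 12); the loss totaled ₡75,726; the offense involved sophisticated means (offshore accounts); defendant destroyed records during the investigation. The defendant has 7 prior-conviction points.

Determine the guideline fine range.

₡141,000–₡169,000

Base offense level for counterfeiting: 11.
R1 applies (level before this adjustment is 11 ≥ 9, so +3): 11 + 3 = 14.
R2 does not apply.
R3 applies: 14 + 2 = 16.
R4 applies: 16 + 3 = 19.
R5 applies (level before this adjustment is 19 ≥ 12, so +3): 19 + 3 = 22.
Level 22 exceeds the maximum of 20; capped at 20.
Final offense level: 20.
Level 20 falls in the 17-20 band.
Fine table: Level 17-20 → ₡141,000–₡169,000.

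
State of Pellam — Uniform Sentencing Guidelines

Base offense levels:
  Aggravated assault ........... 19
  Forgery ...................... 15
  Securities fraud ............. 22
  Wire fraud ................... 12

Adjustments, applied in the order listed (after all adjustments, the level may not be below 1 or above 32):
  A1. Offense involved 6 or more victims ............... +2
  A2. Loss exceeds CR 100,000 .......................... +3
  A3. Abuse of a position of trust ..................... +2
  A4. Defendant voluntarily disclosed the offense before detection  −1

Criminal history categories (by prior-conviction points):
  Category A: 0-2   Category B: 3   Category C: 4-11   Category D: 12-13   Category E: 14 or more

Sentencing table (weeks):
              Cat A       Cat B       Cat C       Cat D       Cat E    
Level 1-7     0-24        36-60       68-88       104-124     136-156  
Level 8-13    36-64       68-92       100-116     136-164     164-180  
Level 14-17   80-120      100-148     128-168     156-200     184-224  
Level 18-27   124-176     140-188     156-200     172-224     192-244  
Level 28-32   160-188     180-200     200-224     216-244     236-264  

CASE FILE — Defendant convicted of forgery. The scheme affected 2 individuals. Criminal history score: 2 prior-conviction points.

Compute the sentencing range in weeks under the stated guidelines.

Base offense level for forgery: 15.
Final offense level: 15.
Criminal history: 2 prior points → Category A (0-2).
Level 15 falls in the 14-17 band.
Grid: Level 14-17 × Category A = 80-120 weeks.

80-120 weeks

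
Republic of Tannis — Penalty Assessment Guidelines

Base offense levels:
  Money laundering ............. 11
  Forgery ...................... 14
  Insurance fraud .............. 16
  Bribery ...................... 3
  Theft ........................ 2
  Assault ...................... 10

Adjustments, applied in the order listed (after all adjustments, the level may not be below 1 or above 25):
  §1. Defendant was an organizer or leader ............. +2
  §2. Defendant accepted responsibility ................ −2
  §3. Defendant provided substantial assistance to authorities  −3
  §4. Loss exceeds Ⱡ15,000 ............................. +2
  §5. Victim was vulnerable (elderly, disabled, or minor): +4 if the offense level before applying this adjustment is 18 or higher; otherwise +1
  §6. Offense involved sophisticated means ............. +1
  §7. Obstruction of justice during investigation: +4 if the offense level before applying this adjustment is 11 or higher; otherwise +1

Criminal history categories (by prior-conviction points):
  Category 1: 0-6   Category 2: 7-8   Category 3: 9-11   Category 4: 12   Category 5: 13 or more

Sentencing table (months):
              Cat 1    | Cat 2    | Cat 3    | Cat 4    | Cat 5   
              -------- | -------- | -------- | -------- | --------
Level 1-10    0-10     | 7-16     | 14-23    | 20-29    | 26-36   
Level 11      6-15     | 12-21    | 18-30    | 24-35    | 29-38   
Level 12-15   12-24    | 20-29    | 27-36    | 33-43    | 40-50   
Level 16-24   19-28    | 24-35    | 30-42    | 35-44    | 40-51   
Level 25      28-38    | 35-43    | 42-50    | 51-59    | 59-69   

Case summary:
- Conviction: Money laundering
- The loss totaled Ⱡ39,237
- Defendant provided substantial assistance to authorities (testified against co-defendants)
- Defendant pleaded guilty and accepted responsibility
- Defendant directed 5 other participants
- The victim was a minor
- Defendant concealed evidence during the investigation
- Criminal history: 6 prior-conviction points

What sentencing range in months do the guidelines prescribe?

Base offense level for money laundering: 11.
§1 applies: 11 + 2 = 13.
§2 applies: 13 − 2 = 11.
§3 applies: 11 − 3 = 8.
§4 applies: 8 + 2 = 10.
§5 applies (level before this adjustment is 10 < 18, so +1): 10 + 1 = 11.
§6 does not apply.
§7 applies (level before this adjustment is 11 ≥ 11, so +4): 11 + 4 = 15.
Final offense level: 15.
Criminal history: 6 prior points → Category 1 (0-6).
Level 15 falls in the 12-15 band.
Grid: Level 12-15 × Category 1 = 12-24 months.

12-24 months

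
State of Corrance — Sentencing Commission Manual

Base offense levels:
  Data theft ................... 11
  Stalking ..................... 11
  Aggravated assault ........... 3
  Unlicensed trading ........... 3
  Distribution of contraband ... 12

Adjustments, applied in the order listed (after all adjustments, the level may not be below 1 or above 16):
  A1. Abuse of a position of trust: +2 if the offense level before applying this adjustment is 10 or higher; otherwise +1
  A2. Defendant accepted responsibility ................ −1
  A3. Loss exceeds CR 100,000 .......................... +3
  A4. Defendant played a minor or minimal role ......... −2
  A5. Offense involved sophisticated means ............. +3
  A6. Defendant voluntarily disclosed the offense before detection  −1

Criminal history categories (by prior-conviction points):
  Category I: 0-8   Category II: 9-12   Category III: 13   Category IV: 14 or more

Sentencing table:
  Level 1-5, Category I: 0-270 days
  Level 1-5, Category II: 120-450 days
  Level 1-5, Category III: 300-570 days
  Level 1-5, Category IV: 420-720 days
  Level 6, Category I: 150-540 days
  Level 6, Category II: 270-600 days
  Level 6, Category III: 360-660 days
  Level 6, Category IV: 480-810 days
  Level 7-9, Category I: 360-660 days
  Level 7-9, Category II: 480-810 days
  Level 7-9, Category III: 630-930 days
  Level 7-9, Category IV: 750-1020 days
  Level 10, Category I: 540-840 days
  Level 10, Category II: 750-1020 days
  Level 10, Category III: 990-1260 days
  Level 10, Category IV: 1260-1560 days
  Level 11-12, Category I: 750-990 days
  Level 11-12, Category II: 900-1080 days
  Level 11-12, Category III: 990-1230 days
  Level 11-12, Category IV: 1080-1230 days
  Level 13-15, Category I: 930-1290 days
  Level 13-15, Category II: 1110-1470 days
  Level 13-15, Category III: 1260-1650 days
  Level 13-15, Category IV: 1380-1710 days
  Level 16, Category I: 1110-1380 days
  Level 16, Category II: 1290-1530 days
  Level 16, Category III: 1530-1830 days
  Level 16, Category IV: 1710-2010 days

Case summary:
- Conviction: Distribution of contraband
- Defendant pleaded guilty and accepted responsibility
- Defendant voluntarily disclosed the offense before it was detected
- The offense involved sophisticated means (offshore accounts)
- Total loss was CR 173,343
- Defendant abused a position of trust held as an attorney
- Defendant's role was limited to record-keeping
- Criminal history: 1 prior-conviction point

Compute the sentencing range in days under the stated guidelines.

Base offense level for distribution of contraband: 12.
A1 applies (level before this adjustment is 12 ≥ 10, so +2): 12 + 2 = 14.
A2 applies: 14 − 1 = 13.
A3 applies: 13 + 3 = 16.
A4 applies: 16 − 2 = 14.
A5 applies: 14 + 3 = 17.
A6 applies: 17 − 1 = 16.
Final offense level: 16.
Criminal history: 1 prior point → Category I (0-8).
Level 16 falls in the 16 band.
Grid: Level 16 × Category I = 1110-1380 days.

1110-1380 days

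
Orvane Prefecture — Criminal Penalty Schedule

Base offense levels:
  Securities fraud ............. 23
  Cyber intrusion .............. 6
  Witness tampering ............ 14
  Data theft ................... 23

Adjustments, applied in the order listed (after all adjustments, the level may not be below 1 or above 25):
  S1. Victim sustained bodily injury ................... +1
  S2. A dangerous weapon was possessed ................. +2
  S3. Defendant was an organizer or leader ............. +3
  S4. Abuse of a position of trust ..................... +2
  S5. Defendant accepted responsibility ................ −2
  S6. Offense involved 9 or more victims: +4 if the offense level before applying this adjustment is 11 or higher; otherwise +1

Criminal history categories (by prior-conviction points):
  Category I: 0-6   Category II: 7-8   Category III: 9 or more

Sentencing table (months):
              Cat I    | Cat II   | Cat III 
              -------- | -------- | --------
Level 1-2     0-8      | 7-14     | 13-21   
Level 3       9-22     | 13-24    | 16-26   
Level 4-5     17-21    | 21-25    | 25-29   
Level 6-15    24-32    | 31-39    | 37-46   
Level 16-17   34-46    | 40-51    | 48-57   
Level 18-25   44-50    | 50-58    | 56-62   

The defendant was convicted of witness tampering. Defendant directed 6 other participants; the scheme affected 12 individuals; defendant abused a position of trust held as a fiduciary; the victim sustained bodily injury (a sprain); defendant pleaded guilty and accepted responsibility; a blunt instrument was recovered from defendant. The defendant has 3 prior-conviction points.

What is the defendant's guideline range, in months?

Base offense level for witness tampering: 14.
S1 applies: 14 + 1 = 15.
S2 applies: 15 + 2 = 17.
S3 applies: 17 + 3 = 20.
S4 applies: 20 + 2 = 22.
S5 applies: 22 − 2 = 20.
S6 applies (level before this adjustment is 20 ≥ 11, so +4): 20 + 4 = 24.
Final offense level: 24.
Criminal history: 3 prior points → Category I (0-6).
Level 24 falls in the 18-25 band.
Grid: Level 18-25 × Category I = 44-50 months.

44-50 months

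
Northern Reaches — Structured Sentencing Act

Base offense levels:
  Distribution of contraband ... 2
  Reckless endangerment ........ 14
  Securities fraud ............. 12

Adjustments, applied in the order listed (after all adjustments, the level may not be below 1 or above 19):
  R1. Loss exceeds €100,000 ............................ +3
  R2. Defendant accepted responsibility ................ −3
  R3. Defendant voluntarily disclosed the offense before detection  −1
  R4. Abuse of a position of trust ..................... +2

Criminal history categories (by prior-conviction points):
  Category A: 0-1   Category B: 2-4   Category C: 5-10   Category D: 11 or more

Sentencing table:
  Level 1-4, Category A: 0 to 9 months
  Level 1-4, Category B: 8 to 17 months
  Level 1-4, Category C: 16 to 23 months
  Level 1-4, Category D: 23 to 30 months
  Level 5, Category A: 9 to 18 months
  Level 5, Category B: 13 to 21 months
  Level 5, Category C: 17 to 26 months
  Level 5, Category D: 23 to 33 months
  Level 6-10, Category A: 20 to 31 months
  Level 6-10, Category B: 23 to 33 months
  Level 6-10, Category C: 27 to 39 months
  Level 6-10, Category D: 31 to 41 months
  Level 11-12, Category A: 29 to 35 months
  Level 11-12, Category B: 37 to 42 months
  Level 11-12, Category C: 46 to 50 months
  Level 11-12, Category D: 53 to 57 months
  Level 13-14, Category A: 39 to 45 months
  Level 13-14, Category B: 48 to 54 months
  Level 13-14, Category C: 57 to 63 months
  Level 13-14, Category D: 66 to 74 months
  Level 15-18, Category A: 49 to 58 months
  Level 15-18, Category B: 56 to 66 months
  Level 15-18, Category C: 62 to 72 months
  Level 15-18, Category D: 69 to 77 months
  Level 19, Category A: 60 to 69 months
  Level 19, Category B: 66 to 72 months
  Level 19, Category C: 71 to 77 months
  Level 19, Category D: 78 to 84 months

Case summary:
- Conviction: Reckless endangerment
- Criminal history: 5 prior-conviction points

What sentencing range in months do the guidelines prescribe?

57-63 months

Base offense level for reckless endangerment: 14.
Final offense level: 14.
Criminal history: 5 prior points → Category C (5-10).
Level 14 falls in the 13-14 band.
Grid: Level 13-14 × Category C = 57-63 months.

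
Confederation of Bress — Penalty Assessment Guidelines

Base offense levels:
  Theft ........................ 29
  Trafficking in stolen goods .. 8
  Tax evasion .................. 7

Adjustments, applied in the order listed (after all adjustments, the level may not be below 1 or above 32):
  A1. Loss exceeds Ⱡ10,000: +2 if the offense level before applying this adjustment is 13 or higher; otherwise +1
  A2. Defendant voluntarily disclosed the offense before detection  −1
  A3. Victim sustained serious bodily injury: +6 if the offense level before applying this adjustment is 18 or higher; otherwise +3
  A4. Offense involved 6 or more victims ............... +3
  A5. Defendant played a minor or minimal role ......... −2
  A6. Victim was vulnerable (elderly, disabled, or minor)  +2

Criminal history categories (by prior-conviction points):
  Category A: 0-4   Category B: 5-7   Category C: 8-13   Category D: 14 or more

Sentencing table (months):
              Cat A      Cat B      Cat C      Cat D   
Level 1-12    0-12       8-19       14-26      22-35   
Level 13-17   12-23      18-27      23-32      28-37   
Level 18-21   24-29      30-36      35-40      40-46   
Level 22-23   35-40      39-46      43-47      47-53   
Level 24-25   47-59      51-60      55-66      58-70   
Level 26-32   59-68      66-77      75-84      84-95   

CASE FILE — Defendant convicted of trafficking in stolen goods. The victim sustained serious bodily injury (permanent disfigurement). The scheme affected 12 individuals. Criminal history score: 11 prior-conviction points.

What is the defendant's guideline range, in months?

23-32 months

Base offense level for trafficking in stolen goods: 8.
A1 does not apply.
A3 applies (level before this adjustment is 8 < 18, so +3): 8 + 3 = 11.
A4 applies: 11 + 3 = 14.
Final offense level: 14.
Criminal history: 11 prior points → Category C (8-13).
Level 14 falls in the 13-17 band.
Grid: Level 13-17 × Category C = 23-32 months.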